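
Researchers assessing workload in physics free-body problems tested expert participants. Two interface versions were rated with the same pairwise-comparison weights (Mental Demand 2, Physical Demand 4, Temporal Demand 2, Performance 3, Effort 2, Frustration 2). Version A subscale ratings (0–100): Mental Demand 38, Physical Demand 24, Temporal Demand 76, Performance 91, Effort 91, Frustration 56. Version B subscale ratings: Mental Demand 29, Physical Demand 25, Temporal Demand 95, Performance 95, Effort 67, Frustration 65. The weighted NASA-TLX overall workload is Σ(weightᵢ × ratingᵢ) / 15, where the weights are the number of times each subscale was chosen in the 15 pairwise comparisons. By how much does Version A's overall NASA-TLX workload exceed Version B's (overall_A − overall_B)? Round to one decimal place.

-0.4

Version A weighted sum = 2·38 + 4·24 + 2·76 + 3·91 + 2·91 + 2·56 = 76 + 96 + 152 + 273 + 182 + 112 = 891; overall_A = 891/15 = 59.4000.
Version B weighted sum = 2·29 + 4·25 + 2·95 + 3·95 + 2·67 + 2·65 = 58 + 100 + 190 + 285 + 134 + 130 = 897; overall_B = 897/15 = 59.8000.
Difference = 59.4000 − 59.8000 = -0.4000 ≈ -0.4.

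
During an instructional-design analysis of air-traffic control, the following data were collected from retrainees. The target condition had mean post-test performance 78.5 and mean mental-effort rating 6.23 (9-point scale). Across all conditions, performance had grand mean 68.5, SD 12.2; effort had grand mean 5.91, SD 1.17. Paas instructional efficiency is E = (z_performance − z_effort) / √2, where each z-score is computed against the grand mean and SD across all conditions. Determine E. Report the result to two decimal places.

z_performance = (78.5 − 68.5) / 12.2 = 10.0000 / 12.2 = 0.8197.
z_effort = (6.23 − 5.91) / 1.17 = 0.3200 / 1.17 = 0.2735.
z_P − z_E = 0.8197 − 0.2735 = 0.5462.
E = 0.5462 / √2 = 0.5462 / 1.41421 = 0.3862 ≈ 0.39.

0.39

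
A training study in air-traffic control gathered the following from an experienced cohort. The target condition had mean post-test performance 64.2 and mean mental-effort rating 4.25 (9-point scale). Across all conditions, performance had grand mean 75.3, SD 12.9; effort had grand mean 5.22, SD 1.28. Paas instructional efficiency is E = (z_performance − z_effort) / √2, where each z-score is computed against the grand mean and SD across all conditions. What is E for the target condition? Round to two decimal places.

-0.07

z_performance = (64.2 − 75.3) / 12.9 = -11.1000 / 12.9 = -0.8605.
z_effort = (4.25 − 5.22) / 1.28 = -0.9700 / 1.28 = -0.7578.
z_P − z_E = -0.8605 − (-0.7578) = -0.1027.
E = -0.1027 / √2 = -0.1027 / 1.41421 = -0.0726 ≈ -0.07.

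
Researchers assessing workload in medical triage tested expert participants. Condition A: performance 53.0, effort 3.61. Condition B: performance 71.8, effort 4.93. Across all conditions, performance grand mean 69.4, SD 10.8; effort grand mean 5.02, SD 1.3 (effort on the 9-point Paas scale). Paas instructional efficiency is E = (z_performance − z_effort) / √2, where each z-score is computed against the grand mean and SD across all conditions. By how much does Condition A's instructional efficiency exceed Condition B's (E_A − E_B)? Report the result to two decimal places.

-0.51

Condition A: z_P = (53.0 − 69.4)/10.8 = -1.5185; z_E = (3.61 − 5.02)/1.3 = -1.0846; E_A = (-1.5185 − (-1.0846))/√2 = -0.3068.
Condition B: z_P = (71.8 − 69.4)/10.8 = 0.2222; z_E = (4.93 − 5.02)/1.3 = -0.0692; E_B = (0.2222 − (-0.0692))/√2 = 0.2061.
E_A − E_B = -0.3068 − 0.2061 = -0.5129 ≈ -0.51.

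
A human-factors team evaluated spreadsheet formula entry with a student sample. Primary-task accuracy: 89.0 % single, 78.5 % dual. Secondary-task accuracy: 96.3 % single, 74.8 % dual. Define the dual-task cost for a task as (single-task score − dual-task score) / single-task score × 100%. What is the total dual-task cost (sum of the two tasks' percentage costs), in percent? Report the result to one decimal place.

Primary cost = (89.0 − 78.5) / 89.0 × 100% = 11.7978%.
Secondary cost = (96.3 − 74.8) / 96.3 × 100% = 22.3261%.
Total = 11.7978% + 22.3261% = 34.1239% ≈ 34.1%.

34.1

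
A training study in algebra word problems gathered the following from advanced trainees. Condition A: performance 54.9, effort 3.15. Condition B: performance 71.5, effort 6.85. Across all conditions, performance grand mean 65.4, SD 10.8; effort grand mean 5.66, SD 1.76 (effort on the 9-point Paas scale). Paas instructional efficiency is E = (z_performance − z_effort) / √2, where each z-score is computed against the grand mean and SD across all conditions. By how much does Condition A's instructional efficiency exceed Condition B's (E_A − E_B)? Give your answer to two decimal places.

0.40

Condition A: z_P = (54.9 − 65.4)/10.8 = -0.9722; z_E = (3.15 − 5.66)/1.76 = -1.4261; E_A = (-0.9722 − (-1.4261))/√2 = 0.3210.
Condition B: z_P = (71.5 − 65.4)/10.8 = 0.5648; z_E = (6.85 − 5.66)/1.76 = 0.6761; E_B = (0.5648 − 0.6761)/√2 = -0.0787.
E_A − E_B = 0.3210 − (-0.0787) = 0.3997 ≈ 0.40.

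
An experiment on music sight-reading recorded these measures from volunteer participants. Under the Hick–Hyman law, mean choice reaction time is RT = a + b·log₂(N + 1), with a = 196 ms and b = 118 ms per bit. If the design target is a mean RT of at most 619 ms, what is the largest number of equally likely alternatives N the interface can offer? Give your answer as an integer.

10

Set 196 + 118·log₂(N + 1) ≤ 619.
log₂(N + 1) ≤ (619 − 196) / 118 = 3.5847.
N + 1 ≤ 2^3.5847 = 11.9978.
N ≤ 10.9978, so the largest integer N is 10.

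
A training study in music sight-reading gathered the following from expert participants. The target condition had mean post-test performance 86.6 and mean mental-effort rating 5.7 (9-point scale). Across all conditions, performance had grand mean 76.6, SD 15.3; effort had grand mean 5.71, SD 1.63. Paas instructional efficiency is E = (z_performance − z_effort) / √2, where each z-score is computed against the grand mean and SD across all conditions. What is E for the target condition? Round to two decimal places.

0.47

z_performance = (86.6 − 76.6) / 15.3 = 10.0000 / 15.3 = 0.6536.
z_effort = (5.7 − 5.71) / 1.63 = -0.0100 / 1.63 = -0.0061.
z_P − z_E = 0.6536 − (-0.0061) = 0.6597.
E = 0.6597 / √2 = 0.6597 / 1.41421 = 0.4665 ≈ 0.47.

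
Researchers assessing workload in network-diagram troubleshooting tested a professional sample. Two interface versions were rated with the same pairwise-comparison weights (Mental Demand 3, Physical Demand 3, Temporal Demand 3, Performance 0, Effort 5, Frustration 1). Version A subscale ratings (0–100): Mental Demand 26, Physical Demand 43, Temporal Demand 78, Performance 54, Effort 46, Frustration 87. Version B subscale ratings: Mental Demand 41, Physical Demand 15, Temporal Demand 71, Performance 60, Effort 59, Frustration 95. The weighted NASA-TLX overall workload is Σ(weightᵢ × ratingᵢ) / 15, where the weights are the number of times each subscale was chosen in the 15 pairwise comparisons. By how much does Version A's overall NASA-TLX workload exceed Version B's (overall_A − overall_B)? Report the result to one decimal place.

Version A weighted sum = 3·26 + 3·43 + 3·78 + 0·54 + 5·46 + 1·87 = 78 + 129 + 234 + 0 + 230 + 87 = 758; overall_A = 758/15 = 50.5333.
Version B weighted sum = 3·41 + 3·15 + 3·71 + 0·60 + 5·59 + 1·95 = 123 + 45 + 213 + 0 + 295 + 95 = 771; overall_B = 771/15 = 51.4000.
Difference = 50.5333 − 51.4000 = -0.8667 ≈ -0.9.

-0.9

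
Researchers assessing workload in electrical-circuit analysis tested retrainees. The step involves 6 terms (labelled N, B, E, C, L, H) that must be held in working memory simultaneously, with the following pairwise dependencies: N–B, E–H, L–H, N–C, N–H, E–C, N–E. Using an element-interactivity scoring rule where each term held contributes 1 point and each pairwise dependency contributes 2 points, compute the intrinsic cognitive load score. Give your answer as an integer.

Count of terms held simultaneously: 6.
Count of pairwise dependencies listed: 7.
Element contribution: 6 × 1 = 6.
Interaction contribution: 7 × 2 = 14.
Intrinsic load = 6 + 14 = 20.

20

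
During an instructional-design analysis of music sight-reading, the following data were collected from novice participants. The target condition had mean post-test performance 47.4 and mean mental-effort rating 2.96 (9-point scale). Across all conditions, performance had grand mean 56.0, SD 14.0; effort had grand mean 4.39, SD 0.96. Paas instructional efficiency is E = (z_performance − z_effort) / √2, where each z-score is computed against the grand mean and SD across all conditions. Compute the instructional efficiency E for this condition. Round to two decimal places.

z_performance = (47.4 − 56.0) / 14.0 = -8.6000 / 14.0 = -0.6143.
z_effort = (2.96 − 4.39) / 0.96 = -1.4300 / 0.96 = -1.4896.
z_P − z_E = -0.6143 − (-1.4896) = 0.8753.
E = 0.8753 / √2 = 0.8753 / 1.41421 = 0.6189 ≈ 0.62.

0.62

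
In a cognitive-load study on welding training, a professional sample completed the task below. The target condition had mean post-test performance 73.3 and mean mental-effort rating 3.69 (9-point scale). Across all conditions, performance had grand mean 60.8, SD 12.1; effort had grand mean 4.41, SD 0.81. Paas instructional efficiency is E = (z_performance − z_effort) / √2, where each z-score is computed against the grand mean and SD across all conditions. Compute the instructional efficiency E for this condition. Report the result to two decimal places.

1.36

z_performance = (73.3 − 60.8) / 12.1 = 12.5000 / 12.1 = 1.0331.
z_effort = (3.69 − 4.41) / 0.81 = -0.7200 / 0.81 = -0.8889.
z_P − z_E = 1.0331 − (-0.8889) = 1.9220.
E = 1.9220 / √2 = 1.9220 / 1.41421 = 1.3591 ≈ 1.36.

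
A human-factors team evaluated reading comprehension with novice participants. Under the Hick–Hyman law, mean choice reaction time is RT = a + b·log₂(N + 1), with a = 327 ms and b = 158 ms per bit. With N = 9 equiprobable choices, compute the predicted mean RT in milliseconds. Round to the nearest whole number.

852

log₂(9 + 1) = log₂(10) = 3.3219.
RT = 327 + 158 × 3.3219 = 327 + 524.8602 = 851.8602 ms.
≈ 852 ms.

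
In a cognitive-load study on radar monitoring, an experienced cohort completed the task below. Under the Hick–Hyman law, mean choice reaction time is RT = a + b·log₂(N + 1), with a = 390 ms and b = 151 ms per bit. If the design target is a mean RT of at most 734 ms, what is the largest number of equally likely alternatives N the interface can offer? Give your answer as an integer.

3

Set 390 + 151·log₂(N + 1) ≤ 734.
log₂(N + 1) ≤ (734 − 390) / 151 = 2.2781.
N + 1 ≤ 2^2.2781 = 4.8504.
N ≤ 3.8504, so the largest integer N is 3.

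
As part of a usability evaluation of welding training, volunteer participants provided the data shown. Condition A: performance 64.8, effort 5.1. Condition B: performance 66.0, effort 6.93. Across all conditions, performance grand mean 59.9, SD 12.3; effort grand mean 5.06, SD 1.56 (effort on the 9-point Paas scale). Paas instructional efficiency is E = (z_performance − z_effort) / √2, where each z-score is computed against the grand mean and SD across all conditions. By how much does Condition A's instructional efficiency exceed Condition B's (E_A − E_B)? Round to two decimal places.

Condition A: z_P = (64.8 − 59.9)/12.3 = 0.3984; z_E = (5.1 − 5.06)/1.56 = 0.0256; E_A = (0.3984 − 0.0256)/√2 = 0.2636.
Condition B: z_P = (66.0 − 59.9)/12.3 = 0.4959; z_E = (6.93 − 5.06)/1.56 = 1.1987; E_B = (0.4959 − 1.1987)/√2 = -0.4970.
E_A − E_B = 0.2636 − (-0.4970) = 0.7606 ≈ 0.76.

0.76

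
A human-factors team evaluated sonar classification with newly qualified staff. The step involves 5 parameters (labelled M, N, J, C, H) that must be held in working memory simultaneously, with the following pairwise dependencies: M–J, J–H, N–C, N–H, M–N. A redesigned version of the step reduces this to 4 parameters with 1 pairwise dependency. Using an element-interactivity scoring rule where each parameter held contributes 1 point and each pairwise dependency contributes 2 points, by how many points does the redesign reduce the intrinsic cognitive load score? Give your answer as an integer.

9

Original: 5 × 1 + 5 × 2 = 5 + 10 = 15.
Redesigned: 4 × 1 + 1 × 2 = 4 + 2 = 6.
Reduction = 15 − 6 = 9.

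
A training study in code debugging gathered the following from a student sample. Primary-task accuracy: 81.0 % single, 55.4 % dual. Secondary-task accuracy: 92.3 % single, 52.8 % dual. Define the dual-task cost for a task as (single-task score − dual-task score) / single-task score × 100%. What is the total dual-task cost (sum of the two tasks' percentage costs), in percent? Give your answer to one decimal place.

74.4

Primary cost = (81.0 − 55.4) / 81.0 × 100% = 31.6049%.
Secondary cost = (92.3 − 52.8) / 92.3 × 100% = 42.7952%.
Total = 31.6049% + 42.7952% = 74.4001% ≈ 74.4%.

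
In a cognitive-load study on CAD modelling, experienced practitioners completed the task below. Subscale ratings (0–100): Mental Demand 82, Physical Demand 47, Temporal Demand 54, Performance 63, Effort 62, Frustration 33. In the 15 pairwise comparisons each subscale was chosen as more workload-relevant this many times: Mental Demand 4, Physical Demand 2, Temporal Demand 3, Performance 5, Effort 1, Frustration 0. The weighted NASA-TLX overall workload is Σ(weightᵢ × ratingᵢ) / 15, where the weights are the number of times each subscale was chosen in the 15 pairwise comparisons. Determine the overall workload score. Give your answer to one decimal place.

The tallies are the weights (they sum to 15).
Weighted sum = 4·82 + 2·47 + 3·54 + 5·63 + 1·62 + 0·33
            = 328 + 94 + 162 + 315 + 62 + 0 = 961.
Overall workload = 961 / 15 = 64.0667 ≈ 64.1.

64.1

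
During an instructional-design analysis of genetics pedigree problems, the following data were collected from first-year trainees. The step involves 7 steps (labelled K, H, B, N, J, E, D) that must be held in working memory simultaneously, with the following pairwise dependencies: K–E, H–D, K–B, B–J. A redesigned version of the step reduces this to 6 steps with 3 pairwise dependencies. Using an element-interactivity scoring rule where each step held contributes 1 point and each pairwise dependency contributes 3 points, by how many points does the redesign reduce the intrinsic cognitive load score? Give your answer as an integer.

4

Original: 7 × 1 + 4 × 3 = 7 + 12 = 19.
Redesigned: 6 × 1 + 3 × 3 = 6 + 9 = 15.
Reduction = 19 − 15 = 4.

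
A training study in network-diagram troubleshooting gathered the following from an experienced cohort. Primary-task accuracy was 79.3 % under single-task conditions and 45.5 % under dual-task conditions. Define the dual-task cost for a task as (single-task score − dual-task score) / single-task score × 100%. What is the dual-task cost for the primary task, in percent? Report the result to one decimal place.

Cost = (79.3 − 45.5) / 79.3 × 100%
     = 33.8000 / 79.3 × 100% = 42.6230%.
≈ 42.6%.

42.6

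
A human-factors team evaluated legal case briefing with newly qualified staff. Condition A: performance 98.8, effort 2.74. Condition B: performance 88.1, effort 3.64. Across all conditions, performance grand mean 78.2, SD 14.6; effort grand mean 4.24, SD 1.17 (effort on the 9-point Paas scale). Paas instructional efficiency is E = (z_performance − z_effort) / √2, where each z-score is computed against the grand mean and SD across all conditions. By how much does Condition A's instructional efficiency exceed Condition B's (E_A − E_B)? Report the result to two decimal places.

1.06

Condition A: z_P = (98.8 − 78.2)/14.6 = 1.4110; z_E = (2.74 − 4.24)/1.17 = -1.2821; E_A = (1.4110 − (-1.2821))/√2 = 1.9043.
Condition B: z_P = (88.1 − 78.2)/14.6 = 0.6781; z_E = (3.64 − 4.24)/1.17 = -0.5128; E_B = (0.6781 − (-0.5128))/√2 = 0.8421.
E_A − E_B = 1.9043 − 0.8421 = 1.0622 ≈ 1.06.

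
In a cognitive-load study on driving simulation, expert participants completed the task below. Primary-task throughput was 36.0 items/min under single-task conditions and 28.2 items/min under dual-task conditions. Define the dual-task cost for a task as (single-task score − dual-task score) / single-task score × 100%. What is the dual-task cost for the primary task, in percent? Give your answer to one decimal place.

21.7

Cost = (36.0 − 28.2) / 36.0 × 100%
     = 7.8000 / 36.0 × 100% = 21.6667%.
≈ 21.7%.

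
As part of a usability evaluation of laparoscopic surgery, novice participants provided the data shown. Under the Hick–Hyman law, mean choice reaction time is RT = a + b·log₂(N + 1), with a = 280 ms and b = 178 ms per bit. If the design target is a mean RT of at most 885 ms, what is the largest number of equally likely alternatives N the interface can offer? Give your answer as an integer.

Set 280 + 178·log₂(N + 1) ≤ 885.
log₂(N + 1) ≤ (885 − 280) / 178 = 3.3989.
N + 1 ≤ 2^3.3989 = 10.5480.
N ≤ 9.5480, so the largest integer N is 9.

9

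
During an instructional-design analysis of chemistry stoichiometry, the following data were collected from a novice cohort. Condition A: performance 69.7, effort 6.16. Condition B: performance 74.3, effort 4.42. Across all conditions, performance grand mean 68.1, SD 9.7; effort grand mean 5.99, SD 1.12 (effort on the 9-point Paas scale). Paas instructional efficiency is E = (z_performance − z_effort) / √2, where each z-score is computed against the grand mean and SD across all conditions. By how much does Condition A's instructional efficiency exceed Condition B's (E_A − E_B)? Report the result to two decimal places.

Condition A: z_P = (69.7 − 68.1)/9.7 = 0.1649; z_E = (6.16 − 5.99)/1.12 = 0.1518; E_A = (0.1649 − 0.1518)/√2 = 0.0093.
Condition B: z_P = (74.3 − 68.1)/9.7 = 0.6392; z_E = (4.42 − 5.99)/1.12 = -1.4018; E_B = (0.6392 − (-1.4018))/√2 = 1.4432.
E_A − E_B = 0.0093 − 1.4432 = -1.4339 ≈ -1.43.

-1.43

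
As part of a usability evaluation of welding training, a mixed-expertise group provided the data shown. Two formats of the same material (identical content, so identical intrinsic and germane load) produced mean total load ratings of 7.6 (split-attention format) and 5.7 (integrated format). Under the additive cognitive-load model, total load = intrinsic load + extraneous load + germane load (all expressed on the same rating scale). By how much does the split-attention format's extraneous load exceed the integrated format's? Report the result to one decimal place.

1.9

Intrinsic and germane load are equal across formats, so the difference in total load equals the difference in extraneous load.
Extraneous-load difference = 7.6 − 5.7 = 1.9.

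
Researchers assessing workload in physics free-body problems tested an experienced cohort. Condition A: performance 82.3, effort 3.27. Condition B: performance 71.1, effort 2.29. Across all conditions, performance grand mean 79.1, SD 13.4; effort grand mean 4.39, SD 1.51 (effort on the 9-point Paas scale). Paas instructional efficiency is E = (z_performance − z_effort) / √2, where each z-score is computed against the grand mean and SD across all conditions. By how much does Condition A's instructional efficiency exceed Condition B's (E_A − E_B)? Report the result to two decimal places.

0.13

Condition A: z_P = (82.3 − 79.1)/13.4 = 0.2388; z_E = (3.27 − 4.39)/1.51 = -0.7417; E_A = (0.2388 − (-0.7417))/√2 = 0.6933.
Condition B: z_P = (71.1 − 79.1)/13.4 = -0.5970; z_E = (2.29 − 4.39)/1.51 = -1.3907; E_B = (-0.5970 − (-1.3907))/√2 = 0.5612.
E_A − E_B = 0.6933 − 0.5612 = 0.1321 ≈ 0.13.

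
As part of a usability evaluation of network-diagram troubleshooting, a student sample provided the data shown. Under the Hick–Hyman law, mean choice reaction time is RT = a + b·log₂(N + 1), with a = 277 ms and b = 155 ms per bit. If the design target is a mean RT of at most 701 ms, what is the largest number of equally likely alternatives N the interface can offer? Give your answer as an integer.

Set 277 + 155·log₂(N + 1) ≤ 701.
log₂(N + 1) ≤ (701 − 277) / 155 = 2.7355.
N + 1 ≤ 2^2.7355 = 6.6599.
N ≤ 5.6599, so the largest integer N is 5.

5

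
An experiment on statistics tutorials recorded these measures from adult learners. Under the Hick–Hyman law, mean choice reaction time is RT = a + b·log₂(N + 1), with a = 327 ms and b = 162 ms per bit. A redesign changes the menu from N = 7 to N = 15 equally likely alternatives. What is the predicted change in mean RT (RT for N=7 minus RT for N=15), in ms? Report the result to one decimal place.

-162.0

RT(7) = 327 + 162·log₂(8) = 327 + 162·3.0000 = 813.0000 ms.
RT(15) = 327 + 162·log₂(16) = 327 + 162·4.0000 = 975.0000 ms.
Difference = 813.0000 − 975.0000 = -162.0000 ≈ -162.0 ms.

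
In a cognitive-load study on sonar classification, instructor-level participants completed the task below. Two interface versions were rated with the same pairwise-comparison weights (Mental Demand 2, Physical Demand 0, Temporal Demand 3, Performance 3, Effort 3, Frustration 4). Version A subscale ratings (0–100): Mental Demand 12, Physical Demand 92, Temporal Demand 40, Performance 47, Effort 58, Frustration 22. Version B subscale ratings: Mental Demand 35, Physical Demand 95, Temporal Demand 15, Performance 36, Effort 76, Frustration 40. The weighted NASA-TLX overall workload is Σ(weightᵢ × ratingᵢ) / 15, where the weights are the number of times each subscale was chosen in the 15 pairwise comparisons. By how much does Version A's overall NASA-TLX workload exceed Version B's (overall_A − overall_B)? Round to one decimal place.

-4.3

Version A weighted sum = 2·12 + 0·92 + 3·40 + 3·47 + 3·58 + 4·22 = 24 + 0 + 120 + 141 + 174 + 88 = 547; overall_A = 547/15 = 36.4667.
Version B weighted sum = 2·35 + 0·95 + 3·15 + 3·36 + 3·76 + 4·40 = 70 + 0 + 45 + 108 + 228 + 160 = 611; overall_B = 611/15 = 40.7333.
Difference = 36.4667 − 40.7333 = -4.2666 ≈ -4.3.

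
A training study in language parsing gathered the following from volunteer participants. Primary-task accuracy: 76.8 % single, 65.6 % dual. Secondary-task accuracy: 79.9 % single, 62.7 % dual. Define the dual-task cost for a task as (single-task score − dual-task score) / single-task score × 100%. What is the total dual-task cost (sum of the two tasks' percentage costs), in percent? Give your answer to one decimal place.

Primary cost = (76.8 − 65.6) / 76.8 × 100% = 14.5833%.
Secondary cost = (79.9 − 62.7) / 79.9 × 100% = 21.5269%.
Total = 14.5833% + 21.5269% = 36.1102% ≈ 36.1%.

36.1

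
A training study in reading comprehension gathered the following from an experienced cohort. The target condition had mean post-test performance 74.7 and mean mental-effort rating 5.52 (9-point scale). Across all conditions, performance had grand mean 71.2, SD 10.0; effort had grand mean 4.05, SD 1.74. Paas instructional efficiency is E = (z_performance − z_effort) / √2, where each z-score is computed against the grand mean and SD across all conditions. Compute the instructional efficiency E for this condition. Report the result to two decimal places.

-0.35

z_performance = (74.7 − 71.2) / 10.0 = 3.5000 / 10.0 = 0.3500.
z_effort = (5.52 − 4.05) / 1.74 = 1.4700 / 1.74 = 0.8448.
z_P − z_E = 0.3500 − 0.8448 = -0.4948.
E = -0.4948 / √2 = -0.4948 / 1.41421 = -0.3499 ≈ -0.35.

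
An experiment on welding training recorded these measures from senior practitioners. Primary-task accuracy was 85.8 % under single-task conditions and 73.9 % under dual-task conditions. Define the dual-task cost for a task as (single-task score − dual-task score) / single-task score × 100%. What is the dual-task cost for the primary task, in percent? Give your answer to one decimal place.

13.9

Cost = (85.8 − 73.9) / 85.8 × 100%
     = 11.9000 / 85.8 × 100% = 13.8695%.
≈ 13.9%.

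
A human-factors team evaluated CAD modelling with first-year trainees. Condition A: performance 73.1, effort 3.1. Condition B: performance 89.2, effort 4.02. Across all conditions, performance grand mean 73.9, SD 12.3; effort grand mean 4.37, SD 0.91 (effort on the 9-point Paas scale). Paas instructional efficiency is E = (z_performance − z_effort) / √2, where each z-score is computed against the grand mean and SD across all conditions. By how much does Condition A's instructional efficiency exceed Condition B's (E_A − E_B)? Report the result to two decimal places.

Condition A: z_P = (73.1 − 73.9)/12.3 = -0.0650; z_E = (3.1 − 4.37)/0.91 = -1.3956; E_A = (-0.0650 − (-1.3956))/√2 = 0.9409.
Condition B: z_P = (89.2 − 73.9)/12.3 = 1.2439; z_E = (4.02 − 4.37)/0.91 = -0.3846; E_B = (1.2439 − (-0.3846))/√2 = 1.1515.
E_A − E_B = 0.9409 − 1.1515 = -0.2106 ≈ -0.21.

-0.21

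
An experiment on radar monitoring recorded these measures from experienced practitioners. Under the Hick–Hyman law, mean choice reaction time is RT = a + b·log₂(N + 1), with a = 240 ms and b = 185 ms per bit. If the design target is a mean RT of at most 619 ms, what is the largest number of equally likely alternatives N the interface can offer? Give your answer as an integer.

Set 240 + 185·log₂(N + 1) ≤ 619.
log₂(N + 1) ≤ (619 − 240) / 185 = 2.0486.
N + 1 ≤ 2^2.0486 = 4.1370.
N ≤ 3.1370, so the largest integer N is 3.

3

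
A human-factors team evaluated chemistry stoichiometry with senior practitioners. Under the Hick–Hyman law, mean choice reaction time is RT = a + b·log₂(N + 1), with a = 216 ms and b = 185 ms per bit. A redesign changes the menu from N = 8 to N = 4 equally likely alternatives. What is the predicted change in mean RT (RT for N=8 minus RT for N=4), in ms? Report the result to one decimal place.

RT(8) = 216 + 185·log₂(9) = 216 + 185·3.1699 = 802.4315 ms.
RT(4) = 216 + 185·log₂(5) = 216 + 185·2.3219 = 645.5515 ms.
Difference = 802.4315 − 645.5515 = 156.8800 ≈ 156.9 ms.

156.9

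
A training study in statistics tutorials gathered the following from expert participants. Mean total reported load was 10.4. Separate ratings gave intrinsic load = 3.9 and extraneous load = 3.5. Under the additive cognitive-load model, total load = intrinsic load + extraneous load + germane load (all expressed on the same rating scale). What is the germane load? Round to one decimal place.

3.0

germane load = total − intrinsic − extraneous
             = 10.4 − 3.9 − 3.5 = 3.0.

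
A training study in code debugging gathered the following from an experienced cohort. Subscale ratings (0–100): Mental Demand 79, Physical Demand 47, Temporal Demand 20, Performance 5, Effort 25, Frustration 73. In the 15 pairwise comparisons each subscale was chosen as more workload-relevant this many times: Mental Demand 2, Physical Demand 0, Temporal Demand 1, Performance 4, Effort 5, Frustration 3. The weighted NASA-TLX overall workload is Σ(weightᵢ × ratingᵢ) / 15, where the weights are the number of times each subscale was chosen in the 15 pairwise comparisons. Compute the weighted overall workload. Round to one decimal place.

The tallies are the weights (they sum to 15).
Weighted sum = 2·79 + 0·47 + 1·20 + 4·5 + 5·25 + 3·73
            = 158 + 0 + 20 + 20 + 125 + 219 = 542.
Overall workload = 542 / 15 = 36.1333 ≈ 36.1.

36.1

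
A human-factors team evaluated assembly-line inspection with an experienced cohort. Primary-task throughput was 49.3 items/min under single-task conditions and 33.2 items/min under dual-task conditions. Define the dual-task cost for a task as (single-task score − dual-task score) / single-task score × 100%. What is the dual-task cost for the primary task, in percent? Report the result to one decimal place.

Cost = (49.3 − 33.2) / 49.3 × 100%
     = 16.1000 / 49.3 × 100% = 32.6572%.
≈ 32.7%.

32.7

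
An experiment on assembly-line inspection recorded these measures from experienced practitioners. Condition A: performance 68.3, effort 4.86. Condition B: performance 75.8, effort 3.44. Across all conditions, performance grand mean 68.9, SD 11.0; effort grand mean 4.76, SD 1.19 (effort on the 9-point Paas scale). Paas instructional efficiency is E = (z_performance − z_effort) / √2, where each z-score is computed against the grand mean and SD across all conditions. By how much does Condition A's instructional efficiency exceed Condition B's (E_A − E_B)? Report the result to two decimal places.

-1.33

Condition A: z_P = (68.3 − 68.9)/11.0 = -0.0545; z_E = (4.86 − 4.76)/1.19 = 0.0840; E_A = (-0.0545 − 0.0840)/√2 = -0.0979.
Condition B: z_P = (75.8 − 68.9)/11.0 = 0.6273; z_E = (3.44 − 4.76)/1.19 = -1.1092; E_B = (0.6273 − (-1.1092))/√2 = 1.2279.
E_A − E_B = -0.0979 − 1.2279 = -1.3258 ≈ -1.33.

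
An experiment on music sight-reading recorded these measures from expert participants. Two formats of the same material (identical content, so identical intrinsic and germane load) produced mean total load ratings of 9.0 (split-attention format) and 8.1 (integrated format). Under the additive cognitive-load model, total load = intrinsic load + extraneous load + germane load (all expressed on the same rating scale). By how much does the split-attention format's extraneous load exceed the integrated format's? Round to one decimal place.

Intrinsic and germane load are equal across formats, so the difference in total load equals the difference in extraneous load.
Extraneous-load difference = 9.0 − 8.1 = 0.9.

0.9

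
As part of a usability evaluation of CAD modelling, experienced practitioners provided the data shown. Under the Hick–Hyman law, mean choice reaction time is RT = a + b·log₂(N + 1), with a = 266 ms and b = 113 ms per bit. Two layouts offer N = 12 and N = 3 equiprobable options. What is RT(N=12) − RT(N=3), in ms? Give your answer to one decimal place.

192.1

RT(12) = 266 + 113·log₂(13) = 266 + 113·3.7004 = 684.1452 ms.
RT(3) = 266 + 113·log₂(4) = 266 + 113·2.0000 = 492.0000 ms.
Difference = 684.1452 − 492.0000 = 192.1452 ≈ 192.1 ms.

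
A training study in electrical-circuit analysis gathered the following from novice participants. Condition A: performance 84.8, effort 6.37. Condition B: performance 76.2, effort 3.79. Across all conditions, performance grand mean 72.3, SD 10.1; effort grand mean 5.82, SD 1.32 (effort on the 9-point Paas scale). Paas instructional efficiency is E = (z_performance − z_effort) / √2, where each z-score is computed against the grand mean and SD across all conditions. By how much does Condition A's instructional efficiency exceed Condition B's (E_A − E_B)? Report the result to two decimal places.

-0.78

Condition A: z_P = (84.8 − 72.3)/10.1 = 1.2376; z_E = (6.37 − 5.82)/1.32 = 0.4167; E_A = (1.2376 − 0.4167)/√2 = 0.5805.
Condition B: z_P = (76.2 − 72.3)/10.1 = 0.3861; z_E = (3.79 − 5.82)/1.32 = -1.5379; E_B = (0.3861 − (-1.5379))/√2 = 1.3605.
E_A − E_B = 0.5805 − 1.3605 = -0.7800 ≈ -0.78.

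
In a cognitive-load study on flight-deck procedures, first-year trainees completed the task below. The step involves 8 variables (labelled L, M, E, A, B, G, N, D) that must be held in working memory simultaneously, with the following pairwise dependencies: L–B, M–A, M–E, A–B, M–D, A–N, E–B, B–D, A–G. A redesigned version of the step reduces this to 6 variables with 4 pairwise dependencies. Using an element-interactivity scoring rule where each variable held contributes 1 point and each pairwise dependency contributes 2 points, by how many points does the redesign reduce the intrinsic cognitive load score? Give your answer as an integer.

Original: 8 × 1 + 9 × 2 = 8 + 18 = 26.
Redesigned: 6 × 1 + 4 × 2 = 6 + 8 = 14.
Reduction = 26 − 14 = 12.

12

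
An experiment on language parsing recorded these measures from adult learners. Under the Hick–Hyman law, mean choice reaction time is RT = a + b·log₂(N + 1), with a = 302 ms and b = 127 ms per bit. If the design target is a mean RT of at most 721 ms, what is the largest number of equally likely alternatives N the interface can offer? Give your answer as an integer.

8

Set 302 + 127·log₂(N + 1) ≤ 721.
log₂(N + 1) ≤ (721 − 302) / 127 = 3.2992.
N + 1 ≤ 2^3.2992 = 9.8437.
N ≤ 8.8437, so the largest integer N is 8.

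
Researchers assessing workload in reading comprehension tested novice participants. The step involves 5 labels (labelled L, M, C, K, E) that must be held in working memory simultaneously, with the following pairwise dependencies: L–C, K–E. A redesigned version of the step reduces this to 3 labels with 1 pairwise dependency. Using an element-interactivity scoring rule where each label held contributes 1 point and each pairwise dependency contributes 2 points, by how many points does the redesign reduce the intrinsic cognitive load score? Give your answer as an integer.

Original: 5 × 1 + 2 × 2 = 5 + 4 = 9.
Redesigned: 3 × 1 + 1 × 2 = 3 + 2 = 5.
Reduction = 9 − 5 = 4.

4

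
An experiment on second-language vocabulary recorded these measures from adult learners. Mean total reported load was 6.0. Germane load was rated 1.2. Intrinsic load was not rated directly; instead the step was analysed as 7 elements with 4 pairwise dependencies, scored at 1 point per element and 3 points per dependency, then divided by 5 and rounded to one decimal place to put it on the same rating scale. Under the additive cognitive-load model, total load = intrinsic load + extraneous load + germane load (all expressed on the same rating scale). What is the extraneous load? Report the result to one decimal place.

Intrinsic (element-interactivity): (7 × 1 + 4 × 3) / 5 = 19 / 5 = 3.8000 → 3.8.
extraneous load = total − intrinsic − germane
             = 6.0 − 3.8 − 1.2 = 1.0.

1.0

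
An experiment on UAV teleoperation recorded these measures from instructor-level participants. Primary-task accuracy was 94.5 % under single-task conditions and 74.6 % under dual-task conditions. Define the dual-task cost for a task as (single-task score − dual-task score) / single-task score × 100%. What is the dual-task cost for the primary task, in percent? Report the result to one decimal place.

21.1

Cost = (94.5 − 74.6) / 94.5 × 100%
     = 19.9000 / 94.5 × 100% = 21.0582%.
≈ 21.1%.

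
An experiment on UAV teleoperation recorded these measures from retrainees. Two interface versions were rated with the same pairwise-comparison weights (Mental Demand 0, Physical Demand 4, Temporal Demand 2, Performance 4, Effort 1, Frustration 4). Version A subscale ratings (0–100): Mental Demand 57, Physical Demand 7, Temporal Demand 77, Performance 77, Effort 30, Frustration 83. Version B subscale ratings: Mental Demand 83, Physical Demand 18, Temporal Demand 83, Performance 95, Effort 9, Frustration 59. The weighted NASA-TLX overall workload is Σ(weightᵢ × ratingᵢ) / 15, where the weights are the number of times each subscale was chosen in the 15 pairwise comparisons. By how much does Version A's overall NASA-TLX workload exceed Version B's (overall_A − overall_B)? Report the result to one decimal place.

Version A weighted sum = 0·57 + 4·7 + 2·77 + 4·77 + 1·30 + 4·83 = 0 + 28 + 154 + 308 + 30 + 332 = 852; overall_A = 852/15 = 56.8000.
Version B weighted sum = 0·83 + 4·18 + 2·83 + 4·95 + 1·9 + 4·59 = 0 + 72 + 166 + 380 + 9 + 236 = 863; overall_B = 863/15 = 57.5333.
Difference = 56.8000 − 57.5333 = -0.7333 ≈ -0.7.

-0.7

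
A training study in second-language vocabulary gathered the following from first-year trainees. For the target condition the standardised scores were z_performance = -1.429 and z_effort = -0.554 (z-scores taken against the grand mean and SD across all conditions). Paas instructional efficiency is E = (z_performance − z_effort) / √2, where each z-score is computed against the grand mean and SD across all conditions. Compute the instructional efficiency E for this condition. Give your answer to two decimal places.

z_P − z_E = -1.429 − (-0.554) = -0.8750.
E = -0.8750 / √2 = -0.8750 / 1.41421 = -0.6187 ≈ -0.62.

-0.62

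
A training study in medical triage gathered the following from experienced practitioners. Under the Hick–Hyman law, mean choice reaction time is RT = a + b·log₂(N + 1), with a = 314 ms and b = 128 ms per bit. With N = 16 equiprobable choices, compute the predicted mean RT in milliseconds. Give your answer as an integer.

837

log₂(16 + 1) = log₂(17) = 4.0875.
RT = 314 + 128 × 4.0875 = 314 + 523.2000 = 837.2000 ms.
≈ 837 ms.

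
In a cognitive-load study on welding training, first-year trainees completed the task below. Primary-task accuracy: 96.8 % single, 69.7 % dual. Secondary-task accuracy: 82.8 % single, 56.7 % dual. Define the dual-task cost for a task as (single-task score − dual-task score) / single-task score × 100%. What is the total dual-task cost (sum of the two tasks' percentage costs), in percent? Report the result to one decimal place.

59.5

Primary cost = (96.8 − 69.7) / 96.8 × 100% = 27.9959%.
Secondary cost = (82.8 − 56.7) / 82.8 × 100% = 31.5217%.
Total = 27.9959% + 31.5217% = 59.5176% ≈ 59.5%.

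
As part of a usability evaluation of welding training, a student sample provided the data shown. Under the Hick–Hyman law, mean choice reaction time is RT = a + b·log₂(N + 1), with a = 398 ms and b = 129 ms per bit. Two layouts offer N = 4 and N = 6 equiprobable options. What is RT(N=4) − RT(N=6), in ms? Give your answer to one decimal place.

-62.6

RT(4) = 398 + 129·log₂(5) = 398 + 129·2.3219 = 697.5251 ms.
RT(6) = 398 + 129·log₂(7) = 398 + 129·2.8074 = 760.1546 ms.
Difference = 697.5251 − 760.1546 = -62.6295 ≈ -62.6 ms.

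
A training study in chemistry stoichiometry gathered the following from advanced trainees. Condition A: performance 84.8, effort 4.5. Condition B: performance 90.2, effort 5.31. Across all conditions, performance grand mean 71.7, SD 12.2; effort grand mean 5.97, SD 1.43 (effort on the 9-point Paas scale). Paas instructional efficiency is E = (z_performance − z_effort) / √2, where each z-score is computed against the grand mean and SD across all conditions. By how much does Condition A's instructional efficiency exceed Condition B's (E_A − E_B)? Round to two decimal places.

0.09

Condition A: z_P = (84.8 − 71.7)/12.2 = 1.0738; z_E = (4.5 − 5.97)/1.43 = -1.0280; E_A = (1.0738 − (-1.0280))/√2 = 1.4862.
Condition B: z_P = (90.2 − 71.7)/12.2 = 1.5164; z_E = (5.31 − 5.97)/1.43 = -0.4615; E_B = (1.5164 − (-0.4615))/√2 = 1.3986.
E_A − E_B = 1.4862 − 1.3986 = 0.0876 ≈ 0.09.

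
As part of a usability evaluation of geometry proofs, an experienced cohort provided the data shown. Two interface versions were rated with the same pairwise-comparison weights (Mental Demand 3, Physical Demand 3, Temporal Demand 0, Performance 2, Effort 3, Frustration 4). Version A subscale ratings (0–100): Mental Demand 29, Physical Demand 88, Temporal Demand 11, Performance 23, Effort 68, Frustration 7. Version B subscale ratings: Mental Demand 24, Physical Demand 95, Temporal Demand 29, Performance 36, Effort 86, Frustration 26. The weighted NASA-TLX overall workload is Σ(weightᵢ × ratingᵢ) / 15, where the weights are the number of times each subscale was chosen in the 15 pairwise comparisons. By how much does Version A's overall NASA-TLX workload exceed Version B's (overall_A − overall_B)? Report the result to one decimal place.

Version A weighted sum = 3·29 + 3·88 + 0·11 + 2·23 + 3·68 + 4·7 = 87 + 264 + 0 + 46 + 204 + 28 = 629; overall_A = 629/15 = 41.9333.
Version B weighted sum = 3·24 + 3·95 + 0·29 + 2·36 + 3·86 + 4·26 = 72 + 285 + 0 + 72 + 258 + 104 = 791; overall_B = 791/15 = 52.7333.
Difference = 41.9333 − 52.7333 = -10.8000 ≈ -10.8.

-10.8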